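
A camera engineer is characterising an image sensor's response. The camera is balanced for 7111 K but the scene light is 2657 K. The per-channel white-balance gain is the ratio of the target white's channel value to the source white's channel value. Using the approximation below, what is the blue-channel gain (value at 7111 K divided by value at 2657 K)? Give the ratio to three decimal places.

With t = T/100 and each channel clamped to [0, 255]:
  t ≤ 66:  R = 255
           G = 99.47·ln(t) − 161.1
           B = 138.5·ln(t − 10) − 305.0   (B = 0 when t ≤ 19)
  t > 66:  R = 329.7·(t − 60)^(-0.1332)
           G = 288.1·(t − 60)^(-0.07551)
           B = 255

3.041

At 2657 K (t = 26.57):
  B = 138.5·ln(26.57 − 10) − 305.0 = 138.5·ln 16.57 − 305.0 = 138.5·2.8076 − 305.0 = 83.852.
At 7111 K (t = 71.11):
  B = 255 by definition for t > 66.
Gain = 255.000 / 83.852 = 3.0411 → 3.041.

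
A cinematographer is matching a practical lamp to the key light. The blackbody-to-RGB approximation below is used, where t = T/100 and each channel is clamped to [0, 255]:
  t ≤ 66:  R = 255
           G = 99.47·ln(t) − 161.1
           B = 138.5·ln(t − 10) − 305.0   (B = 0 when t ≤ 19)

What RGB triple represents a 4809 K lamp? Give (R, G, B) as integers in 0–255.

t = 4809/100 = 48.09; the t ≤ 66 branch applies.
R = 255 by definition for t ≤ 66.
G = 99.47·ln 48.09 − 161.1 = 99.47·3.8731 − 161.1 = 224.155.
B = 138.5·ln(48.09 − 10) − 305.0 = 138.5·ln 38.09 − 305.0 = 138.5·3.6400 − 305.0 = 199.133.
Rounded: (255, 224, 199).

(255, 224, 199)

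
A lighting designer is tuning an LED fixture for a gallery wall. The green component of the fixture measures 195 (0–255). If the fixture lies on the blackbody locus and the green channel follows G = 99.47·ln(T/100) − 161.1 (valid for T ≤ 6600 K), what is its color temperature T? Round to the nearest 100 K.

3600 K

ln t = (195 + 161.1) / 99.47 = 3.5800.
t = e^3.5800 = 35.873.
T = 100·t = 3587 K → 3600 K to the nearest 100 K.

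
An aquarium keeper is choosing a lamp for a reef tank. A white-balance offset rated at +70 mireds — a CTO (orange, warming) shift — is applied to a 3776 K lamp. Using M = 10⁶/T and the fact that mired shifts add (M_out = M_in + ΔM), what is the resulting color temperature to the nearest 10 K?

M_in = 10⁶/3776 = 264.83 mireds.
M_out = 264.83 + (+70) = 334.83 mireds.
T_out = 10⁶/334.83 = 2986.6 K → 2990 K.

2990 K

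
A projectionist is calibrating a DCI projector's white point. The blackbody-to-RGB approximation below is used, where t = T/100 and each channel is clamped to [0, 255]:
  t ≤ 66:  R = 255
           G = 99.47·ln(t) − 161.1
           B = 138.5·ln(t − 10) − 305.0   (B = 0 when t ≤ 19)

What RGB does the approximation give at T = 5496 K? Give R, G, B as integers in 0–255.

R=255, G=237, B=222

t = 5496/100 = 54.96; the t ≤ 66 branch applies.
R = 255 by definition for t ≤ 66.
G = 99.47·ln 54.96 − 161.1 = 99.47·4.0066 − 161.1 = 237.437.
B = 138.5·ln(54.96 − 10) − 305.0 = 138.5·ln 44.96 − 305.0 = 138.5·3.8058 − 305.0 = 222.100.
Rounded: (255, 237, 222).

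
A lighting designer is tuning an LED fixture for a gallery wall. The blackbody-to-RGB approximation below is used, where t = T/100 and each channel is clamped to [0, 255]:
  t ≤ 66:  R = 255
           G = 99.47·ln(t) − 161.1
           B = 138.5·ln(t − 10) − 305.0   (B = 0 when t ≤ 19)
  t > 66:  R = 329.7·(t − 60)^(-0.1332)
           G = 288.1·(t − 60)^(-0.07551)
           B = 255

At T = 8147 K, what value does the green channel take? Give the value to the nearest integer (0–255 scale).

229

t = 8147/100 = 81.47; the t > 66 branch applies.
G = 288.1·(81.47 − 60)^(-0.07551) = 288.1·21.47^(-0.07551) = 288.1·0.79329 = 228.548.
Rounded: 229.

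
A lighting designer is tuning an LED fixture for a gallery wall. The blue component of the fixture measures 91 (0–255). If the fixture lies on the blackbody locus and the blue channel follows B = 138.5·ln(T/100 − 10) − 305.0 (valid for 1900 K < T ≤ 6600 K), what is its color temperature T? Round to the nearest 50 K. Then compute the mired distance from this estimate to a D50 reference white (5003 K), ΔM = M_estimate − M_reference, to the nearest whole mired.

ln(t − 10) = (91 + 305.0) / 138.5 = 2.8592.
t − 10 = e^2.8592 = 17.448, so t = 27.448.
T = 100·t = 2745 K → 2750 K to the nearest 50 K.
M_estimate = 10⁶/2750 = 363.64; M_reference = 10⁶/5003 = 199.88.
ΔM = 363.64 − 199.88 = 163.76 → +164 mireds.

+164 mireds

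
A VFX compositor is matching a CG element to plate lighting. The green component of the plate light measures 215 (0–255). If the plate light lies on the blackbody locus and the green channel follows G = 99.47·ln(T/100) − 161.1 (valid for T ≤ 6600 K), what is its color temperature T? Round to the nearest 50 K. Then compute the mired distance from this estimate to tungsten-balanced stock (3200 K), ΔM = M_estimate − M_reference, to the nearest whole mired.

ln t = (215 + 161.1) / 99.47 = 3.7810.
t = e^3.7810 = 43.862.
T = 100·t = 4386 K → 4400 K to the nearest 50 K.
M_estimate = 10⁶/4400 = 227.27; M_reference = 10⁶/3200 = 312.50.
ΔM = 227.27 − 312.50 = -85.23 → -85 mireds.

-85 mireds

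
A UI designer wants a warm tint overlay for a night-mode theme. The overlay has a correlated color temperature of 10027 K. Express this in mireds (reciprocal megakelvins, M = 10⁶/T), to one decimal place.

M = 10⁶ / 10027 = 99.731 → 99.7 mireds.

99.7 mireds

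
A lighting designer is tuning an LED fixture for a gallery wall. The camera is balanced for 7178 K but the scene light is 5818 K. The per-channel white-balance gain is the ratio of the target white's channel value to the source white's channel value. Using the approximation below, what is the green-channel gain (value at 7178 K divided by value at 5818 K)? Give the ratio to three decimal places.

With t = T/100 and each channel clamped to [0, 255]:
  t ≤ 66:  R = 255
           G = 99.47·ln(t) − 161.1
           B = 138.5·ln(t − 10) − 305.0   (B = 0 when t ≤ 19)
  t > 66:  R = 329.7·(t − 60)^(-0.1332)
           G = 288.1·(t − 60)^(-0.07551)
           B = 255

At 5818 K (t = 58.18):
  G = 99.47·ln 58.18 − 161.1 = 99.47·4.0635 − 161.1 = 243.100.
At 7178 K (t = 71.78):
  G = 288.1·(71.78 − 60)^(-0.07551) = 288.1·11.78^(-0.07551) = 288.1·0.83008 = 239.145.
Gain = 239.145 / 243.100 = 0.9837 → 0.984.

0.984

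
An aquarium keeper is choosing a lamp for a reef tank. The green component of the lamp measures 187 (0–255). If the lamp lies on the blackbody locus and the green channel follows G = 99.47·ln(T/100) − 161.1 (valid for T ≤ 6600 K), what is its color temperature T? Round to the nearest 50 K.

ln t = (187 + 161.1) / 99.47 = 3.4995.
t = e^3.4995 = 33.100.
T = 100·t = 3310 K → 3300 K to the nearest 50 K.

3300 K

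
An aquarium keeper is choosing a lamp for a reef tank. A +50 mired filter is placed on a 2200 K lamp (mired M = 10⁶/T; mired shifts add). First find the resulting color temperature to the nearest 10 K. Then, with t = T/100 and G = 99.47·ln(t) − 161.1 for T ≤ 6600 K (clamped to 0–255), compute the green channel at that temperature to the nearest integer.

M_in = 10⁶/2200 = 454.55; M_out = 454.55 + (+50) = 504.55.
T_out = 10⁶/504.55 = 1982.0 K → 1980 K; t = 19.8.
G = 99.47·ln 19.8 − 161.1 = 99.47·2.9857 − 161.1 = 135.886.
Rounded: 136.

136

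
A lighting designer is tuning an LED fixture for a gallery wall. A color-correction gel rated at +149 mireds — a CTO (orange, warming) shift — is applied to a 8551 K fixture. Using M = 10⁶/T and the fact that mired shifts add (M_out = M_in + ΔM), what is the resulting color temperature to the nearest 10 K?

M_in = 10⁶/8551 = 116.95 mireds.
M_out = 116.95 + (+149) = 265.95 mireds.
T_out = 10⁶/265.95 = 3760.2 K → 3760 K.

3760 K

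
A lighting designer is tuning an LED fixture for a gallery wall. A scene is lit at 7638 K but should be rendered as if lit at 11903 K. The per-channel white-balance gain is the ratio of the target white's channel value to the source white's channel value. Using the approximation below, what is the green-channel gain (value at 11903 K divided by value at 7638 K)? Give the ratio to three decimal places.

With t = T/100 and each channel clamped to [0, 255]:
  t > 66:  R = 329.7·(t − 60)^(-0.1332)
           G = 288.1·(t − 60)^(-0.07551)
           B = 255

At 7638 K (t = 76.38):
  G = 288.1·(76.38 − 60)^(-0.07551) = 288.1·16.38^(-0.07551) = 288.1·0.80967 = 233.265.
At 11903 K (t = 119.03):
  G = 288.1·(119.03 − 60)^(-0.07551) = 288.1·59.03^(-0.07551) = 288.1·0.73496 = 211.743.
Gain = 211.743 / 233.265 = 0.9077 → 0.908.

0.908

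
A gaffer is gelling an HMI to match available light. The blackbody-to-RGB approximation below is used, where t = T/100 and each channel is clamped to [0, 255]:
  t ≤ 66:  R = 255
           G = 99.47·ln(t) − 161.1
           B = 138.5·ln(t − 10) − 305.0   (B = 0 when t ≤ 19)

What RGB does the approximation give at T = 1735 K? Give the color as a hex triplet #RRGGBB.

t = 1735/100 = 17.35; the t ≤ 66 branch applies.
R = 255 by definition for t ≤ 66.
G = 99.47·ln 17.35 − 161.1 = 99.47·2.8536 − 161.1 = 122.747.
t = 17.35 ≤ 19, so B = 0.
Rounded: (255, 123, 0).
In hex: #FF7B00.

#FF7B00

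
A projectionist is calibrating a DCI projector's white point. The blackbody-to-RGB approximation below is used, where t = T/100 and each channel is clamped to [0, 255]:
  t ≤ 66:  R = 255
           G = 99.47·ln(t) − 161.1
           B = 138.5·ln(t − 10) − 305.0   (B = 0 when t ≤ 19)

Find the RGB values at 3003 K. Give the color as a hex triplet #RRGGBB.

#FFB16E

t = 3003/100 = 30.03; the t ≤ 66 branch applies.
R = 255 by definition for t ≤ 66.
G = 99.47·ln 30.03 − 161.1 = 99.47·3.4022 − 161.1 = 177.317.
B = 138.5·ln(30.03 − 10) − 305.0 = 138.5·ln 20.03 − 305.0 = 138.5·2.9972 − 305.0 = 110.117.
Rounded: (255, 177, 110).
In hex: #FFB16E.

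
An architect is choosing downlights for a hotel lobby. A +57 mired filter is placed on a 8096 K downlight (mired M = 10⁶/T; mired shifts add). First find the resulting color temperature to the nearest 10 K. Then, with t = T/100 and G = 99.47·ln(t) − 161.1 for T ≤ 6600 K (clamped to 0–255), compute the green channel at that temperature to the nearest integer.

238

M_in = 10⁶/8096 = 123.52; M_out = 123.52 + (+57) = 180.52.
T_out = 10⁶/180.52 = 5539.6 K → 5540 K; t = 55.4.
G = 99.47·ln 55.4 − 161.1 = 99.47·4.0146 − 161.1 = 238.230.
Rounded: 238.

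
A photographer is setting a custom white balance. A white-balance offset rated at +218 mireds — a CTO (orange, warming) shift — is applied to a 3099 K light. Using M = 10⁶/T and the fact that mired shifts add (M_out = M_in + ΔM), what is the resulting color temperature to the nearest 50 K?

M_in = 10⁶/3099 = 322.68 mireds.
M_out = 322.68 + (+218) = 540.68 mireds.
T_out = 10⁶/540.68 = 1849.5 K → 1850 K.

1850 K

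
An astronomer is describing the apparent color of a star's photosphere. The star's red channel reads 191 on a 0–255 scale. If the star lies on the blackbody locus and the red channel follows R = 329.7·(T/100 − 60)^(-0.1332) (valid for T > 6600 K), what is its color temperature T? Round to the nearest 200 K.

(t − 60)^(-0.1332) = 191/329.7 = 0.57931.
t − 60 = 0.57931^(1/-0.1332) = 0.57931^(-7.508) = 60.245, so t = 120.245.
T = 100·t = 12025 K → 12000 K to the nearest 200 K.

12000 K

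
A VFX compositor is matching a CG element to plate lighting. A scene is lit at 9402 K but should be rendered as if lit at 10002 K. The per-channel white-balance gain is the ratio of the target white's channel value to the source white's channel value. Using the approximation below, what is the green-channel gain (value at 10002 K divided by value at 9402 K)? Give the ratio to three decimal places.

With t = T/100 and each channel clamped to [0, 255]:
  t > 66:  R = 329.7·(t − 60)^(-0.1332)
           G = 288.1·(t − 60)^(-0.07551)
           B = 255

At 9402 K (t = 94.02):
  G = 288.1·(94.02 − 60)^(-0.07551) = 288.1·34.02^(-0.07551) = 288.1·0.76619 = 220.740.
At 10002 K (t = 100.02):
  G = 288.1·(100.02 − 60)^(-0.07551) = 288.1·40.02^(-0.07551) = 288.1·0.75685 = 218.050.
Gain = 218.050 / 220.740 = 0.9878 → 0.988.

0.988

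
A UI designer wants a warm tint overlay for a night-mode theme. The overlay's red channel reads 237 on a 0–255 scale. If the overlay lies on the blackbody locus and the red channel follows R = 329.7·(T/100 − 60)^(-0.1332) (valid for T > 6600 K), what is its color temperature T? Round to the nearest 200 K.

(t − 60)^(-0.1332) = 237/329.7 = 0.71884.
t − 60 = 0.71884^(1/-0.1332) = 0.71884^(-7.508) = 11.922, so t = 71.922.
T = 100·t = 7192 K → 7200 K to the nearest 200 K.

7200 K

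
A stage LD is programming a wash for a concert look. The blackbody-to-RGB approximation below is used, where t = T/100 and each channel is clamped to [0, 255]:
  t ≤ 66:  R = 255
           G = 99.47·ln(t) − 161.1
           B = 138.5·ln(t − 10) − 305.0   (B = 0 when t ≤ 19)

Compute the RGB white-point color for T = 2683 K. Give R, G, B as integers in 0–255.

R=255, G=166, B=86

t = 2683/100 = 26.83; the t ≤ 66 branch applies.
R = 255 by definition for t ≤ 66.
G = 99.47·ln 26.83 − 161.1 = 99.47·3.2895 − 161.1 = 166.109.
B = 138.5·ln(26.83 − 10) − 305.0 = 138.5·ln 16.83 − 305.0 = 138.5·2.8232 − 305.0 = 86.008.
Rounded: (255, 166, 86).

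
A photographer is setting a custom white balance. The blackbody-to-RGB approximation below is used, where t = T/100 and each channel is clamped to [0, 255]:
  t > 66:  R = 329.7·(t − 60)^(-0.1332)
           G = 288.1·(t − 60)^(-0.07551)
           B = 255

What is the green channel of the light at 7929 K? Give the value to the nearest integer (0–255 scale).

t = 7929/100 = 79.29; the t > 66 branch applies.
G = 288.1·(79.29 − 60)^(-0.07551) = 288.1·19.29^(-0.07551) = 288.1·0.79973 = 230.403.
Rounded: 230.

230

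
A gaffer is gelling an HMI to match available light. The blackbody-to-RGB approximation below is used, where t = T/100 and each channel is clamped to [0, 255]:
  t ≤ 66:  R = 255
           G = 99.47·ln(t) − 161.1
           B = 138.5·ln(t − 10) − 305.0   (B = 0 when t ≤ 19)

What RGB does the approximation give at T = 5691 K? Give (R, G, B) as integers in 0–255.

t = 5691/100 = 56.91; the t ≤ 66 branch applies.
R = 255 by definition for t ≤ 66.
G = 99.47·ln 56.91 − 161.1 = 99.47·4.0415 − 161.1 = 240.905.
B = 138.5·ln(56.91 − 10) − 305.0 = 138.5·ln 46.91 − 305.0 = 138.5·3.8482 − 305.0 = 227.980.
Rounded: (255, 241, 228).

(255, 241, 228)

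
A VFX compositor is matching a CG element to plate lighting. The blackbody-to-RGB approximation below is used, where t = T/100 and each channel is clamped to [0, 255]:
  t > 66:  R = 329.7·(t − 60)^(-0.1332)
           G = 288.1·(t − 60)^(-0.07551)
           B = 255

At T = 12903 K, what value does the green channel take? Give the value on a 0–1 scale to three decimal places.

t = 12903/100 = 129.03; the t > 66 branch applies.
G = 288.1·(129.03 − 60)^(-0.07551) = 288.1·69.03^(-0.07551) = 288.1·0.72633 = 209.256.
On a 0–1 scale: 209.256/255 = 0.8206 → 0.821.

0.821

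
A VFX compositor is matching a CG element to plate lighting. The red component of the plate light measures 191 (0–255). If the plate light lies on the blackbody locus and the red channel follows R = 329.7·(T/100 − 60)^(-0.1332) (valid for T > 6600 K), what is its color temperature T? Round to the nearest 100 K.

12000 K

(t − 60)^(-0.1332) = 191/329.7 = 0.57931.
t − 60 = 0.57931^(1/-0.1332) = 0.57931^(-7.508) = 60.245, so t = 120.245.
T = 100·t = 12025 K → 12000 K to the nearest 100 K.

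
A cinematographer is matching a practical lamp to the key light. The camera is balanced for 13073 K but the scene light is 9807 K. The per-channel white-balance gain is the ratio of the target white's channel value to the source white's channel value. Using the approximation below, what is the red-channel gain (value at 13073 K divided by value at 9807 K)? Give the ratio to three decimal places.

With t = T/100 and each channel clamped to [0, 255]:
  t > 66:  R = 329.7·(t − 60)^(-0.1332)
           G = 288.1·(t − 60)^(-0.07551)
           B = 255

0.921

At 9807 K (t = 98.07):
  R = 329.7·(98.07 − 60)^(-0.1332) = 329.7·38.07^(-0.1332) = 329.7·0.61584 = 203.042.
At 13073 K (t = 130.73):
  R = 329.7·(130.73 − 60)^(-0.1332) = 329.7·70.73^(-0.1332) = 329.7·0.56706 = 186.961.
Gain = 186.961 / 203.042 = 0.9208 → 0.921.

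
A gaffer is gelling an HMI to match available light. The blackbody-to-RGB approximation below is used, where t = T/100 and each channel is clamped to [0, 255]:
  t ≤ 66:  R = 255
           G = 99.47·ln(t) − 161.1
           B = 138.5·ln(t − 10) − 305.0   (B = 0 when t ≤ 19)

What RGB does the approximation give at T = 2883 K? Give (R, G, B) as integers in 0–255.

t = 2883/100 = 28.83; the t ≤ 66 branch applies.
R = 255 by definition for t ≤ 66.
G = 99.47·ln 28.83 − 161.1 = 99.47·3.3614 − 161.1 = 173.260.
B = 138.5·ln(28.83 − 10) − 305.0 = 138.5·ln 18.83 − 305.0 = 138.5·2.9355 − 305.0 = 101.560.
Rounded: (255, 173, 102).

(255, 173, 102)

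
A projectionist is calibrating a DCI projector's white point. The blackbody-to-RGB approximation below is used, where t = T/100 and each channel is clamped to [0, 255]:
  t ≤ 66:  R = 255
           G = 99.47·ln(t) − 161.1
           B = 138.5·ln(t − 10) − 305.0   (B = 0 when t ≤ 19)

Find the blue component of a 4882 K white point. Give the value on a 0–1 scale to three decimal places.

t = 4882/100 = 48.82; the t ≤ 66 branch applies.
B = 138.5·ln(48.82 − 10) − 305.0 = 138.5·ln 38.82 − 305.0 = 138.5·3.6589 − 305.0 = 201.763.
On a 0–1 scale: 201.763/255 = 0.7912 → 0.791.

0.791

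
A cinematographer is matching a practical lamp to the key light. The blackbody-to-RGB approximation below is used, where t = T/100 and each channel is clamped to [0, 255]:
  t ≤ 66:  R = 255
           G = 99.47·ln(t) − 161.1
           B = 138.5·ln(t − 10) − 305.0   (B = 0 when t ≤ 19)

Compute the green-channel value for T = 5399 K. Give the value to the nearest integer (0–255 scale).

236

t = 5399/100 = 53.99; the t ≤ 66 branch applies.
G = 99.47·ln 53.99 − 161.1 = 99.47·3.9888 − 161.1 = 235.666.
Rounded: 236.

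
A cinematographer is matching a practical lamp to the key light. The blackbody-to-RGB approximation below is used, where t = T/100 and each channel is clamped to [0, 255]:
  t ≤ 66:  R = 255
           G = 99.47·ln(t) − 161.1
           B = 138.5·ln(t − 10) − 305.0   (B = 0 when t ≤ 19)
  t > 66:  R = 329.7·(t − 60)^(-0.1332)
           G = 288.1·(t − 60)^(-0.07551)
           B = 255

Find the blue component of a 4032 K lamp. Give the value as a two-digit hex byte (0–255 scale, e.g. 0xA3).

0xA8

t = 4032/100 = 40.32; the t ≤ 66 branch applies.
B = 138.5·ln(40.32 − 10) − 305.0 = 138.5·ln 30.32 − 305.0 = 138.5·3.4118 − 305.0 = 167.535.
Rounded: 168; in hex, 0xA8.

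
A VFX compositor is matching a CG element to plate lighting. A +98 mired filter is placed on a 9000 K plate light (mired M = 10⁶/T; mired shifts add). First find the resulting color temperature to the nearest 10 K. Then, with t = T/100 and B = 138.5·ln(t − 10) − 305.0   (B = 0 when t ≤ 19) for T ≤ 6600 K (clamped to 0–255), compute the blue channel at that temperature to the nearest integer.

M_in = 10⁶/9000 = 111.11; M_out = 111.11 + (+98) = 209.11.
T_out = 10⁶/209.11 = 4782.1 K → 4780 K; t = 47.8.
B = 138.5·ln(47.8 − 10) − 305.0 = 138.5·ln 37.8 − 305.0 = 138.5·3.6323 − 305.0 = 198.075.
Rounded: 198.

198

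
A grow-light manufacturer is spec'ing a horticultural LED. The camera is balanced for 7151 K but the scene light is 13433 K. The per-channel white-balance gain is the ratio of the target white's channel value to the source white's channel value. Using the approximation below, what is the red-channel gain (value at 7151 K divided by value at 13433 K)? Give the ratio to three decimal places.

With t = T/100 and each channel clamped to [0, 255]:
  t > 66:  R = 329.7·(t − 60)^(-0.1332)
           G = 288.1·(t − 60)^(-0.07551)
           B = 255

1.282

At 13433 K (t = 134.33):
  R = 329.7·(134.33 − 60)^(-0.1332) = 329.7·74.33^(-0.1332) = 329.7·0.56333 = 185.729.
At 7151 K (t = 71.51):
  R = 329.7·(71.51 − 60)^(-0.1332) = 329.7·11.51^(-0.1332) = 329.7·0.72221 = 238.113.
Gain = 238.113 / 185.729 = 1.2820 → 1.282.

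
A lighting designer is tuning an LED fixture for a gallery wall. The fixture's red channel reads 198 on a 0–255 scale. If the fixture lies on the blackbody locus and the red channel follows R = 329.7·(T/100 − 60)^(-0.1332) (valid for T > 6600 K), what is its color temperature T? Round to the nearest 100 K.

10600 K

(t − 60)^(-0.1332) = 198/329.7 = 0.60055.
t − 60 = 0.60055^(1/-0.1332) = 0.60055^(-7.508) = 45.980, so t = 105.980.
T = 100·t = 10598 K → 10600 K to the nearest 100 K.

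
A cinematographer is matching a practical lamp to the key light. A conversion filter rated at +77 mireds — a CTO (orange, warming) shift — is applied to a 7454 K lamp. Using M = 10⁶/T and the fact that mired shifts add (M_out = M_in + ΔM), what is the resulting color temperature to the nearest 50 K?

4750 K

M_in = 10⁶/7454 = 134.16 mireds.
M_out = 134.16 + (+77) = 211.16 mireds.
T_out = 10⁶/211.16 = 4735.8 K → 4750 K.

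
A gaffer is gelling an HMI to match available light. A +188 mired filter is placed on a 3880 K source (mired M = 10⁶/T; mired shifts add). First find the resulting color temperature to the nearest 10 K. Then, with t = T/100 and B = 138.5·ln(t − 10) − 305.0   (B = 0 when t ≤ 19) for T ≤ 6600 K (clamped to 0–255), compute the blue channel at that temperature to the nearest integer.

M_in = 10⁶/3880 = 257.73; M_out = 257.73 + (+188) = 445.73.
T_out = 10⁶/445.73 = 2243.5 K → 2240 K; t = 22.4.
B = 138.5·ln(22.4 − 10) − 305.0 = 138.5·ln 12.4 − 305.0 = 138.5·2.5177 − 305.0 = 43.701.
Rounded: 44.

44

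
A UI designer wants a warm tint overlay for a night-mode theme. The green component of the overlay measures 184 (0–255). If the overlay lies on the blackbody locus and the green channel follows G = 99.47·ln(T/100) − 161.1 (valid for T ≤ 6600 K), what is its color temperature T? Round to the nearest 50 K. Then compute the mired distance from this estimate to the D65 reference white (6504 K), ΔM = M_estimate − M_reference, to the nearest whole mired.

ln t = (184 + 161.1) / 99.47 = 3.4694.
t = e^3.4694 = 32.117.
T = 100·t = 3212 K → 3200 K to the nearest 50 K.
M_estimate = 10⁶/3200 = 312.50; M_reference = 10⁶/6504 = 153.75.
ΔM = 312.50 − 153.75 = 158.75 → +159 mireds.

+159 mireds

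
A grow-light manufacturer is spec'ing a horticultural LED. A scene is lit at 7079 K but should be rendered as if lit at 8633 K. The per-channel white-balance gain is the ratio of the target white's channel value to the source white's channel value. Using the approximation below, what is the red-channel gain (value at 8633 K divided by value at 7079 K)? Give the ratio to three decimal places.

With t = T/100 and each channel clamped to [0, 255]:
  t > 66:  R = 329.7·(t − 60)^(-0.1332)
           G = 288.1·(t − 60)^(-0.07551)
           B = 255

At 7079 K (t = 70.79):
  R = 329.7·(70.79 − 60)^(-0.1332) = 329.7·10.79^(-0.1332) = 329.7·0.72845 = 240.171.
At 8633 K (t = 86.33):
  R = 329.7·(86.33 − 60)^(-0.1332) = 329.7·26.33^(-0.1332) = 329.7·0.64684 = 213.263.
Gain = 213.263 / 240.171 = 0.8880 → 0.888.

0.888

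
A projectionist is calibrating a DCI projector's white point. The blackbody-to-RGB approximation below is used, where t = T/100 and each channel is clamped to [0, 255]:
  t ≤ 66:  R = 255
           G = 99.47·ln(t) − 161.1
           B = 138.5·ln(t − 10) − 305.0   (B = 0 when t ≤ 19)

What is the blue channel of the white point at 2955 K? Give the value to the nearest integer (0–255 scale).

107

t = 2955/100 = 29.55; the t ≤ 66 branch applies.
B = 138.5·ln(29.55 − 10) − 305.0 = 138.5·ln 19.55 − 305.0 = 138.5·2.9730 − 305.0 = 106.757.
Rounded: 107.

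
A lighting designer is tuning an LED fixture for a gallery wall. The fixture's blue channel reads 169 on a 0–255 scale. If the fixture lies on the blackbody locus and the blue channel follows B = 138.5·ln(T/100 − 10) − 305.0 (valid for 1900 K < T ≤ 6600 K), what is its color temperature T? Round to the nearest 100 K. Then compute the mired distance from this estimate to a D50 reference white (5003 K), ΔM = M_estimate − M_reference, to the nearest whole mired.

+44 mireds

ln(t − 10) = (169 + 305.0) / 138.5 = 3.4224.
t − 10 = e^3.4224 = 30.642, so t = 40.642.
T = 100·t = 4064 K → 4100 K to the nearest 100 K.
M_estimate = 10⁶/4100 = 243.90; M_reference = 10⁶/5003 = 199.88.
ΔM = 243.90 − 199.88 = 44.02 → +44 mireds.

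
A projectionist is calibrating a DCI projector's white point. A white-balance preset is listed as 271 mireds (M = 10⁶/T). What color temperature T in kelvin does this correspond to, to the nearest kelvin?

T = 10⁶ / 271 = 3690.04 K → 3690 K.

3690 K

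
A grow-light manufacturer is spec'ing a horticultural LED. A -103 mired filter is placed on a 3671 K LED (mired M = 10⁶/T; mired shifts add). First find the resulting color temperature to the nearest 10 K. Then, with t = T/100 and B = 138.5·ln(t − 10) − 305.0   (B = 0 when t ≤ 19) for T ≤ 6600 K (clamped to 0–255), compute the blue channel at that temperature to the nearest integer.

234

M_in = 10⁶/3671 = 272.41; M_out = 272.41 + (-103) = 169.41.
T_out = 10⁶/169.41 = 5903.0 K → 5900 K; t = 59.
B = 138.5·ln(59 − 10) − 305.0 = 138.5·ln 49 − 305.0 = 138.5·3.8918 − 305.0 = 234.017.
Rounded: 234.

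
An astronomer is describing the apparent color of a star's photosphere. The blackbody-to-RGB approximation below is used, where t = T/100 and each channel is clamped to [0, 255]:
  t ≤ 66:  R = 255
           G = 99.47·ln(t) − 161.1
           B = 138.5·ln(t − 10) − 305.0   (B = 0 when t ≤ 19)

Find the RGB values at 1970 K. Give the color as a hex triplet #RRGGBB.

t = 1970/100 = 19.7; the t ≤ 66 branch applies.
R = 255 by definition for t ≤ 66.
G = 99.47·ln 19.7 − 161.1 = 99.47·2.9806 − 161.1 = 135.382.
B = 138.5·ln(19.7 − 10) − 305.0 = 138.5·ln 9.7 − 305.0 = 138.5·2.2721 − 305.0 = 9.689.
Rounded: (255, 135, 10).
In hex: #FF870A.

#FF870A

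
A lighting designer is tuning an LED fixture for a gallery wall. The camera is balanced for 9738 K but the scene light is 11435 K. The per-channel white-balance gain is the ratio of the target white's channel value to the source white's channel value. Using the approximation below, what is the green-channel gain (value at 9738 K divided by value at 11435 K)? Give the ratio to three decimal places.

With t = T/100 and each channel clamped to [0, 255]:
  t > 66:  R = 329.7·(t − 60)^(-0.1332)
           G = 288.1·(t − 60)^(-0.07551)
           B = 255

At 11435 K (t = 114.35):
  G = 288.1·(114.35 − 60)^(-0.07551) = 288.1·54.35^(-0.07551) = 288.1·0.73956 = 213.068.
At 9738 K (t = 97.38):
  G = 288.1·(97.38 − 60)^(-0.07551) = 288.1·37.38^(-0.07551) = 288.1·0.76076 = 219.176.
Gain = 219.176 / 213.068 = 1.0287 → 1.029.

1.029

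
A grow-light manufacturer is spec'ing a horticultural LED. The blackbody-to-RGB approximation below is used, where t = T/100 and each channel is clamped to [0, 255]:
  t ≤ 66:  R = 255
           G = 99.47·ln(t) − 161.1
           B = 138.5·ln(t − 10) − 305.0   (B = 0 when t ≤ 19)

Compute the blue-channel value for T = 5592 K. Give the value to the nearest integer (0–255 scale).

t = 5592/100 = 55.92; the t ≤ 66 branch applies.
B = 138.5·ln(55.92 − 10) − 305.0 = 138.5·ln 45.92 − 305.0 = 138.5·3.8269 − 305.0 = 225.026.
Rounded: 225.

225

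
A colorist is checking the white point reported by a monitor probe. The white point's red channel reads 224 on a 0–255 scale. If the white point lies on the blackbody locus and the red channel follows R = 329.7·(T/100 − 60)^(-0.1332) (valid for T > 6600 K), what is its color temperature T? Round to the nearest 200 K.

(t − 60)^(-0.1332) = 224/329.7 = 0.67941.
t − 60 = 0.67941^(1/-0.1332) = 0.67941^(-7.508) = 18.209, so t = 78.209.
T = 100·t = 7821 K → 7800 K to the nearest 200 K.

7800 K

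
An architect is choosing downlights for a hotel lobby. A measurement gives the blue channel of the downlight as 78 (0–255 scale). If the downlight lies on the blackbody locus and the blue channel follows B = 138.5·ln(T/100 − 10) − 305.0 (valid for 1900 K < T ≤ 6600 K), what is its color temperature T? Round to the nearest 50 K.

ln(t − 10) = (78 + 305.0) / 138.5 = 2.7653.
t − 10 = e^2.7653 = 15.884, so t = 25.884.
T = 100·t = 2588 K → 2600 K to the nearest 50 K.

2600 K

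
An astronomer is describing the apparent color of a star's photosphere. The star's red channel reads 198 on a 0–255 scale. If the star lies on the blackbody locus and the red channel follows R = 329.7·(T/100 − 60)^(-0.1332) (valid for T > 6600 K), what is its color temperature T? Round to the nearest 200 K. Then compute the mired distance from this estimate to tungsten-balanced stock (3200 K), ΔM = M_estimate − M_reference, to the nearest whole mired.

(t − 60)^(-0.1332) = 198/329.7 = 0.60055.
t − 60 = 0.60055^(1/-0.1332) = 0.60055^(-7.508) = 45.980, so t = 105.980.
T = 100·t = 10598 K → 10600 K to the nearest 200 K.
M_estimate = 10⁶/10600 = 94.34; M_reference = 10⁶/3200 = 312.50.
ΔM = 94.34 − 312.50 = -218.16 → -218 mireds.

-218 mireds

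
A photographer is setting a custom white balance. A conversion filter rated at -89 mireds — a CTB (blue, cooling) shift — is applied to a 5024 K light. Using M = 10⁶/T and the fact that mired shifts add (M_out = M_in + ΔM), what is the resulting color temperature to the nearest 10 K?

9090 K

M_in = 10⁶/5024 = 199.04 mireds.
M_out = 199.04 + (-89) = 110.04 mireds.
T_out = 10⁶/110.04 = 9087.2 K → 9090 K.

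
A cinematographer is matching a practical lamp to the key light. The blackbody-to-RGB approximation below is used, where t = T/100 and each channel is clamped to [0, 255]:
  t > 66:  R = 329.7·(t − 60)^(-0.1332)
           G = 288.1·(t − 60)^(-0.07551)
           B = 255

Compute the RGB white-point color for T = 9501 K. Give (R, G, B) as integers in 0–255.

t = 9501/100 = 95.01; the t > 66 branch applies.
R = 329.7·(95.01 − 60)^(-0.1332) = 329.7·35.01^(-0.1332) = 329.7·0.62275 = 205.321.
G = 288.1·(95.01 − 60)^(-0.07551) = 288.1·35.01^(-0.07551) = 288.1·0.76454 = 220.263.
B = 255 by definition for t > 66.
Rounded: (205, 220, 255).

(205, 220, 255)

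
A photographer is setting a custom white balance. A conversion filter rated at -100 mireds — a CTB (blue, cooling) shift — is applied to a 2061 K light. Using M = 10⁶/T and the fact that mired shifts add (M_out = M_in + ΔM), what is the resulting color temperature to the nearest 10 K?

M_in = 10⁶/2061 = 485.20 mireds.
M_out = 485.20 + (-100) = 385.20 mireds.
T_out = 10⁶/385.20 = 2596.0 K → 2600 K.

2600 K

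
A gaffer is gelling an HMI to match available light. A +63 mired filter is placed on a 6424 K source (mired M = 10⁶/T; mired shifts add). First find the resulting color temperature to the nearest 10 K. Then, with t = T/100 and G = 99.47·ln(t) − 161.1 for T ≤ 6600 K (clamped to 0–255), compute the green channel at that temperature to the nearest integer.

M_in = 10⁶/6424 = 155.67; M_out = 155.67 + (+63) = 218.67.
T_out = 10⁶/218.67 = 4573.2 K → 4570 K; t = 45.7.
G = 99.47·ln 45.7 − 161.1 = 99.47·3.8221 − 161.1 = 219.084.
Rounded: 219.

219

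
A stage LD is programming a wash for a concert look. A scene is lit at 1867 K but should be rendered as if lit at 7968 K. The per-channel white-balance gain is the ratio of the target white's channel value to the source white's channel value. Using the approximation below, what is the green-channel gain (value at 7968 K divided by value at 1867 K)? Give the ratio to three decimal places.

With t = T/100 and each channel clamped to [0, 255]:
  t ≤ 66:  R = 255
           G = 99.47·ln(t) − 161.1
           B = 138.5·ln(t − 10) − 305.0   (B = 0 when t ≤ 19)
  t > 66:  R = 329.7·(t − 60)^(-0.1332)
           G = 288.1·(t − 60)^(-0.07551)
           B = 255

1.769

At 1867 K (t = 18.67):
  G = 99.47·ln 18.67 − 161.1 = 99.47·2.9269 − 161.1 = 130.041.
At 7968 K (t = 79.68):
  G = 288.1·(79.68 − 60)^(-0.07551) = 288.1·19.68^(-0.07551) = 288.1·0.79852 = 230.055.
Gain = 230.055 / 130.041 = 1.7691 → 1.769.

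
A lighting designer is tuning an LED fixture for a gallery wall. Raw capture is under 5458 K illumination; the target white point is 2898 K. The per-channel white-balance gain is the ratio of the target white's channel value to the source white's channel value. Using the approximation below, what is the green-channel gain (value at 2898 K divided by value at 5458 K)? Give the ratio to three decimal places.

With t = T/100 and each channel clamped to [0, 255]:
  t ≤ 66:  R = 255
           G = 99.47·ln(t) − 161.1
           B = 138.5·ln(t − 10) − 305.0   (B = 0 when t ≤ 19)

At 5458 K (t = 54.58):
  G = 99.47·ln 54.58 − 161.1 = 99.47·3.9997 − 161.1 = 236.747.
At 2898 K (t = 28.98):
  G = 99.47·ln 28.98 − 161.1 = 99.47·3.3666 − 161.1 = 173.776.
Gain = 173.776 / 236.747 = 0.7340 → 0.734.

0.734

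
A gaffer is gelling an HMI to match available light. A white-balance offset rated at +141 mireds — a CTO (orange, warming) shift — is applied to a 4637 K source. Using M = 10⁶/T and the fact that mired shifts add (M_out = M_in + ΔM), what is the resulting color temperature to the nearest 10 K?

2800 K

M_in = 10⁶/4637 = 215.66 mireds.
M_out = 215.66 + (+141) = 356.66 mireds.
T_out = 10⁶/356.66 = 2803.8 K → 2800 K.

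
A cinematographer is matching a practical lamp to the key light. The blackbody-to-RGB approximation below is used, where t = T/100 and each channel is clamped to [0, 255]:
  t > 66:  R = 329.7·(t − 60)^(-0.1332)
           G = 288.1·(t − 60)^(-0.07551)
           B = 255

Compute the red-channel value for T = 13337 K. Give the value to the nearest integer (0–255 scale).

186

t = 13337/100 = 133.37; the t > 66 branch applies.
R = 329.7·(133.37 − 60)^(-0.1332) = 329.7·73.37^(-0.1332) = 329.7·0.56430 = 186.051.
Rounded: 186.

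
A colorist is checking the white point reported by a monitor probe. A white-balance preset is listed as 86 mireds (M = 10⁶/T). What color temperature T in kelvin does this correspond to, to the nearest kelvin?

T = 10⁶ / 86 = 11627.91 K → 11628 K.

11628 K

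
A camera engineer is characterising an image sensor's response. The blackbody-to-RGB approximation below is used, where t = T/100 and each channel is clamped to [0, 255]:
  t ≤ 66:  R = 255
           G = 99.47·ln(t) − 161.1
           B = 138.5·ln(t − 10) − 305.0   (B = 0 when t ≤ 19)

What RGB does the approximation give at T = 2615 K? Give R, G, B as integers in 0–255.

R=255, G=164, B=80

t = 2615/100 = 26.15; the t ≤ 66 branch applies.
R = 255 by definition for t ≤ 66.
G = 99.47·ln 26.15 − 161.1 = 99.47·3.2638 − 161.1 = 163.555.
B = 138.5·ln(26.15 − 10) − 305.0 = 138.5·ln 16.15 − 305.0 = 138.5·2.7819 − 305.0 = 80.296.
Rounded: (255, 164, 80).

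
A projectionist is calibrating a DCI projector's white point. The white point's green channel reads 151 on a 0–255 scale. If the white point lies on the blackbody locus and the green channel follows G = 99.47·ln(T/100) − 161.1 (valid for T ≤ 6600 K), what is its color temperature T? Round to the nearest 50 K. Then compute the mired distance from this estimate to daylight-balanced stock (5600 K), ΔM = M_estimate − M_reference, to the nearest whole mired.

+256 mireds

ln t = (151 + 161.1) / 99.47 = 3.1376.
t = e^3.1376 = 23.049.
T = 100·t = 2305 K → 2300 K to the nearest 50 K.
M_estimate = 10⁶/2300 = 434.78; M_reference = 10⁶/5600 = 178.57.
ΔM = 434.78 − 178.57 = 256.21 → +256 mireds.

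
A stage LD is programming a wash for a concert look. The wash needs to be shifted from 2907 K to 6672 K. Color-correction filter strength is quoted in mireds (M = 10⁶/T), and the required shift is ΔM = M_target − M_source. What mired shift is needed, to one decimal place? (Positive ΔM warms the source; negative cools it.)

-194.1 mireds

M_source = 10⁶/2907 = 343.997; M_target = 10⁶/6672 = 149.880.
ΔM = 149.880 − 343.997 = -194.117 → -194.1 mireds, a cooling shift.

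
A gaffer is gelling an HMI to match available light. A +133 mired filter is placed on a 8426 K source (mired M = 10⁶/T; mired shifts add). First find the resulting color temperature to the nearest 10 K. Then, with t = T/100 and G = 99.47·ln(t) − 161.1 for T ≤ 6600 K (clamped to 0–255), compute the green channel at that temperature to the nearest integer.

205

M_in = 10⁶/8426 = 118.68; M_out = 118.68 + (+133) = 251.68.
T_out = 10⁶/251.68 = 3973.3 K → 3970 K; t = 39.7.
G = 99.47·ln 39.7 − 161.1 = 99.47·3.6814 − 161.1 = 205.084.
Rounded: 205.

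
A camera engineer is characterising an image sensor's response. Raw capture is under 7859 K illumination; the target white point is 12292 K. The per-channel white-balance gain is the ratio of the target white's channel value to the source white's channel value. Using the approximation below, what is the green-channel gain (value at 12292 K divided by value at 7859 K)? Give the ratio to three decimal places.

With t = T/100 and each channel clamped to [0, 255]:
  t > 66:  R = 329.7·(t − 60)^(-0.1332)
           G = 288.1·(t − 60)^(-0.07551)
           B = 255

At 7859 K (t = 78.59):
  G = 288.1·(78.59 − 60)^(-0.07551) = 288.1·18.59^(-0.07551) = 288.1·0.80197 = 231.047.
At 12292 K (t = 122.92):
  G = 288.1·(122.92 − 60)^(-0.07551) = 288.1·62.92^(-0.07551) = 288.1·0.73143 = 210.725.
Gain = 210.725 / 231.047 = 0.9120 → 0.912.

0.912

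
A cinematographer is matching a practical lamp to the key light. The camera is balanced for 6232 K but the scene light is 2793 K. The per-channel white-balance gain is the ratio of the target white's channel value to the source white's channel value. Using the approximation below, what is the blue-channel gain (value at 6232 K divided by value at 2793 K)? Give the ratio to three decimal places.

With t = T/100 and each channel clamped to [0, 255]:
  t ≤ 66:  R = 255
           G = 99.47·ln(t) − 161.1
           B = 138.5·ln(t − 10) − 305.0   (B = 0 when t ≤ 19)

2.565

At 2793 K (t = 27.93):
  B = 138.5·ln(27.93 − 10) − 305.0 = 138.5·ln 17.93 − 305.0 = 138.5·2.8865 − 305.0 = 94.777.
At 6232 K (t = 62.32):
  B = 138.5·ln(62.32 − 10) − 305.0 = 138.5·ln 52.32 − 305.0 = 138.5·3.9574 − 305.0 = 243.097.
Gain = 243.097 / 94.777 = 2.5649 → 2.565.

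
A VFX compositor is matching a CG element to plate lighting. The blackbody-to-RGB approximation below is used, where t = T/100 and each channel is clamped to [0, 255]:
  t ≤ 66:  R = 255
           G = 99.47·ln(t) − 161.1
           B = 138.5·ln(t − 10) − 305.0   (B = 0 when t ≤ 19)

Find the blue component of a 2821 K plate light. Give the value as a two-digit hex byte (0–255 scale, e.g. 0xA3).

0x61

t = 2821/100 = 28.21; the t ≤ 66 branch applies.
B = 138.5·ln(28.21 − 10) − 305.0 = 138.5·ln 18.21 − 305.0 = 138.5·2.9020 − 305.0 = 96.923.
Rounded: 97; in hex, 0x61.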